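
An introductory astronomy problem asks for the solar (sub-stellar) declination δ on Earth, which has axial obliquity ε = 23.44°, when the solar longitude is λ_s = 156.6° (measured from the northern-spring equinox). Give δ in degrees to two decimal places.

sin δ = sin ε · sin λ_s = sin 23.44° × sin 156.6° = 0.157981.
δ = arcsin(0.157981) = +9.09°.

δ = +9.09°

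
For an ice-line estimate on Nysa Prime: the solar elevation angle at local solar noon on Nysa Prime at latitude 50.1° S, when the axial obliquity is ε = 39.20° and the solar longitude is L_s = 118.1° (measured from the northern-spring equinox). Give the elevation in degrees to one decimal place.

Solar declination: sin δ = sin ε · sin L_s = sin 39.20° × sin 118.1° = 0.55753, so δ = +33.885°.
At local noon the hour angle is zero, so the zenith angle equals |ϕ − δ| = |-50.1° − (+33.885°)| = 83.985°.
Elevation = 90° − 83.985° = 6.0°.

6.0°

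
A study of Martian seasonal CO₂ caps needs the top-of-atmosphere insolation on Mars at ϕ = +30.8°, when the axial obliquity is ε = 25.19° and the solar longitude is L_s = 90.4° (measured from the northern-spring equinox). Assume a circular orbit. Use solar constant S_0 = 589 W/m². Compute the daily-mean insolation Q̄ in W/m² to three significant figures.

Q̄ ≈ 216 W/m²

Solar declination: sin δ = sin ε · sin L_s = sin 25.19° × sin 90.4° = 0.42561, so δ = +25.189°.
cos h₀ = −tan(+30.8°) tan(+25.189°) = -0.2804, h₀ = 1.8550 rad.
Bracket: h₀ sin ϕ sin δ + cos ϕ cos δ sin h₀ = 1.8550×0.51204×0.42561 + 0.85896×0.90491×0.95989 = 0.404259 + 0.746105 = 1.150364.
Q̄ = (S_0/π) × [bracket] = (589/π) × 1.150364 = 215.7 W/m².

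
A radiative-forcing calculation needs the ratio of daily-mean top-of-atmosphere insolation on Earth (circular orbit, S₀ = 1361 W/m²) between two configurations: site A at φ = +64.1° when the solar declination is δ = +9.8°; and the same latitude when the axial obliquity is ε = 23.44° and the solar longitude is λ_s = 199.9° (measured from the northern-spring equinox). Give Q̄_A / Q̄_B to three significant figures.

— Configuration A (φ=+64.1°):
cos H₀ = −tan(+64.1°) tan(+9.800°) = -0.3557, H₀ = 1.9345 rad.
Bracket: H₀ sin φ sin δ + cos φ cos δ sin H₀ = 1.9345×0.89956×0.17021 + 0.43680×0.98541×0.93459 = 0.296199 + 0.402273 = 0.698472.
Q̄ = (S₀/π) × [bracket] = (1361/π) × 0.698472 = 302.59 W/m².
— Configuration B (φ=+64.1°):
Solar declination: sin δ = sin ε · sin λ_s = sin 23.44° × sin 199.9° = -0.13540, so δ = -7.782°.
cos H₀ = −tan(+64.1°) tan(-7.782°) = 0.2814, H₀ = 1.2855 rad.
Bracket: H₀ sin φ sin δ + cos φ cos δ sin H₀ = 1.2855×0.89956×-0.13540 + 0.43680×0.99079×0.95958 = -0.156574 + 0.415284 = 0.258710.
Q̄ = (S₀/π) × [bracket] = (1361/π) × 0.258710 = 112.08 W/m².
Ratio Q̄_A / Q̄_B = 302.59 / 112.08 = 2.700.

Q̄_A / Q̄_B ≈ 2.70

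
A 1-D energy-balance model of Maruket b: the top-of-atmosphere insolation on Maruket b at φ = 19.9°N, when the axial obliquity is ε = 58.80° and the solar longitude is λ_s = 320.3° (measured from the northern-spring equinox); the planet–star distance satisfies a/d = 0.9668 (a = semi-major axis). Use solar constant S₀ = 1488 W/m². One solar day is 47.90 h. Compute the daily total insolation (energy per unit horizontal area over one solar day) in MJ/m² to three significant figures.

Solar declination: sin δ = sin ε · sin λ_s = sin 58.80° × sin 320.3° = -0.54638, so δ = -33.119°.
cos H₀ = −tan(+19.9°) tan(-33.119°) = 0.2362, H₀ = 1.3324 rad.
Bracket: H₀ sin φ sin δ + cos φ cos δ sin H₀ = 1.3324×0.34038×-0.54638 + 0.94029×0.83754×0.97172 = -0.247796 + 0.765259 = 0.517463.
Inverse-square distance factor (a/d)² = 0.9668² = 0.934702.
Q̄ = (S₀/π) × 0.934702 × [bracket] = (1488/π) × 0.934702 × 0.517463 = 229.09 W/m².
Daily total = Q̄ × 47.90 h × 3600 s/h = 229.09 × 47.90 × 3600 / 10⁶ = 39.50 MJ/m².

39.5 MJ/m²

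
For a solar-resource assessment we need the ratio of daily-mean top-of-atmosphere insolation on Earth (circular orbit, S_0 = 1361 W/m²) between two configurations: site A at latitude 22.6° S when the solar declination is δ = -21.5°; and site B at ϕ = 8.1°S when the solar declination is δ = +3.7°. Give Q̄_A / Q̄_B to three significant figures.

— Configuration A (ϕ=-22.6°):
cos h₀ = −tan(-22.6°) tan(-21.500°) = -0.1640, h₀ = 1.7355 rad.
Bracket: h₀ sin ϕ sin δ + cos ϕ cos δ sin h₀ = 1.7355×-0.38430×-0.36650 + 0.92321×0.93042×0.98647 = 0.244438 + 0.847351 = 1.091789.
Q̄ = (S_0/π) × [bracket] = (1361/π) × 1.091789 = 472.98 W/m².
— Configuration B (ϕ=-8.1°):
cos h₀ = −tan(-8.1°) tan(+3.700°) = 0.0092, h₀ = 1.5616 rad.
Bracket: h₀ sin ϕ sin δ + cos ϕ cos δ sin h₀ = 1.5616×-0.14090×0.06453 + 0.99002×0.99792×0.99996 = -0.014198 + 0.987921 = 0.973723.
Q̄ = (S_0/π) × [bracket] = (1361/π) × 0.973723 = 421.84 W/m².
Ratio Q̄_A / Q̄_B = 472.98 / 421.84 = 1.121.

Q̄_A / Q̄_B ≈ 1.12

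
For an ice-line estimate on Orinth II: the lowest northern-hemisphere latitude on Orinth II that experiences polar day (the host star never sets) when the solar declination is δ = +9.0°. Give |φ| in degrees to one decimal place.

Polar day requires cos H₀ = −tan φ tan δ ≤ −1, i.e. tan φ tan δ ≥ 1.
The boundary is |tan φ| · |tan δ| = 1, so |φ| = 90° − |δ| = 90° − 9.0° = 81.0° in the northern hemisphere.

|φ| = 81.0°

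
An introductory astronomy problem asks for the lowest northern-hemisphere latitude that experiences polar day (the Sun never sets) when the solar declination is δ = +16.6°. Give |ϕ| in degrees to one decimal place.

Polar day requires cos h₀ = −tan ϕ tan δ ≤ −1, i.e. tan ϕ tan δ ≥ 1.
The boundary is |tan ϕ| · |tan δ| = 1, so |ϕ| = 90° − |δ| = 90° − 16.6° = 73.4° in the northern hemisphere.

|ϕ| = 73.4°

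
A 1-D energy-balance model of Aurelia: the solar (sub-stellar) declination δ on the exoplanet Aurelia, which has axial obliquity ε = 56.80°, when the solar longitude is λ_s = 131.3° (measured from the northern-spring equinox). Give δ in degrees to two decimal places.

δ = +38.95°

sin δ = sin ε · sin λ_s = sin 56.80° × sin 131.3° = 0.628631.
δ = arcsin(0.628631) = +38.95°.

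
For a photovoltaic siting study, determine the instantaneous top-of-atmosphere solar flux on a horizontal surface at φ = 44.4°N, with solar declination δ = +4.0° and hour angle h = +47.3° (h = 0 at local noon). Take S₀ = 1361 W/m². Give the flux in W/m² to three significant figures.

cos θ_z = sin φ sin δ + cos φ cos δ cos h = 0.048806 + 0.483346 = 0.532152.
Flux = S₀ · cos θ_z = 1361 × 0.532152 = 724.3 W/m².

724 W/m²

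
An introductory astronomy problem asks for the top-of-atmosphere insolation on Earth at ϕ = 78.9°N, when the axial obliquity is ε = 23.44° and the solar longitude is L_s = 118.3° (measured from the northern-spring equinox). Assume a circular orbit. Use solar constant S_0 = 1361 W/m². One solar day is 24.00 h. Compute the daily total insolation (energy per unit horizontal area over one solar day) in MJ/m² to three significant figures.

Solar declination: sin δ = sin ε · sin L_s = sin 23.44° × sin 118.3° = 0.35024, so δ = +20.502°.
cos h₀ = −tan(+78.9°) tan(+20.502°) = -1.9059 ≤ −1 ⇒ polar day, h₀ = π.
Bracket: h₀ sin ϕ sin δ + cos ϕ cos δ sin h₀ = 3.1416×0.98129×0.35024 + 0.19252×0.93666×0.00000 = 1.079727 + 0.000000 = 1.079727.
Q̄ = (S_0/π) × [bracket] = (1361/π) × 1.079727 = 467.76 W/m².
Daily total = Q̄ × 24.00 h × 3600 s/h = 467.76 × 24.00 × 3600 / 10⁶ = 40.41 MJ/m².

40.4 MJ/m²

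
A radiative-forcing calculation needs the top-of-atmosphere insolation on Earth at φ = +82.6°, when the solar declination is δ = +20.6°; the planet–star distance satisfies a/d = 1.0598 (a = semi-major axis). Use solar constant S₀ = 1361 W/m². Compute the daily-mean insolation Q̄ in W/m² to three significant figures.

cos H₀ = −tan(+82.6°) tan(+20.600°) = -2.8941 ≤ −1 ⇒ polar day, H₀ = π.
Bracket: H₀ sin φ sin δ + cos φ cos δ sin H₀ = 3.1416×0.99167×0.35184 + 0.12880×0.93606×0.00000 = 1.096133 + 0.000000 = 1.096133.
Inverse-square distance factor (a/d)² = 1.0598² = 1.123176.
Q̄ = (S₀/π) × 1.123176 × [bracket] = (1361/π) × 1.123176 × 1.096133 = 533.4 W/m².

Q̄ ≈ 533 W/m²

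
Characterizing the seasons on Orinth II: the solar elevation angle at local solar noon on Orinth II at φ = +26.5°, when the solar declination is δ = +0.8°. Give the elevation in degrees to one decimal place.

64.3°

At local noon the hour angle is zero, so the zenith angle equals |φ − δ| = |+26.5° − (+0.800°)| = 25.700°.
Elevation = 90° − 25.700° = 64.3°.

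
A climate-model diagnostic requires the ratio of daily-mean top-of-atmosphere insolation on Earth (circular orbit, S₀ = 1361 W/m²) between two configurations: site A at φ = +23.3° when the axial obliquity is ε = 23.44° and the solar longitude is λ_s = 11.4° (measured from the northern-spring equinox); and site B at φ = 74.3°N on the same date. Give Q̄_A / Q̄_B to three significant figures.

— Configuration A (φ=+23.3°):
Solar declination: sin δ = sin ε · sin λ_s = sin 23.44° × sin 11.4° = 0.07863, so δ = +4.510°.
cos H₀ = −tan(+23.3°) tan(+4.510°) = -0.0340, H₀ = 1.6048 rad.
Bracket: H₀ sin φ sin δ + cos φ cos δ sin H₀ = 1.6048×0.39555×0.07863 + 0.91845×0.99690×0.99942 = 0.049913 + 0.915072 = 0.964985.
Q̄ = (S₀/π) × [bracket] = (1361/π) × 0.964985 = 418.05 W/m².
— Configuration B (φ=+74.3°):
cos H₀ = −tan(+74.3°) tan(+4.510°) = -0.2806, H₀ = 1.8552 rad.
Bracket: H₀ sin φ sin δ + cos φ cos δ sin H₀ = 1.8552×0.96269×0.07863 + 0.27060×0.99690×0.95983 = 0.140432 + 0.258925 = 0.399357.
Q̄ = (S₀/π) × [bracket] = (1361/π) × 0.399357 = 173.01 W/m².
Ratio Q̄_A / Q̄_B = 418.05 / 173.01 = 2.416.

Q̄_A / Q̄_B ≈ 2.42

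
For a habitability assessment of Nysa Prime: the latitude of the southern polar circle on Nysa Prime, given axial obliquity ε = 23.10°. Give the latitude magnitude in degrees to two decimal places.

The polar circle is the lowest latitude that experiences at least one full rotation of continuous darkness at the northern-summer solstice; it lies at |ϕ| = 90° − ε = 90° − 23.10° = 66.90°.

66.90°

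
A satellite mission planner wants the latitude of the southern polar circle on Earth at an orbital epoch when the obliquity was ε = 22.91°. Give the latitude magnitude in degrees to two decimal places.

The polar circle is the lowest latitude that experiences at least one full rotation of continuous darkness at the northern-summer solstice; it lies at |φ| = 90° − ε = 90° − 22.91° = 67.09°.

67.09°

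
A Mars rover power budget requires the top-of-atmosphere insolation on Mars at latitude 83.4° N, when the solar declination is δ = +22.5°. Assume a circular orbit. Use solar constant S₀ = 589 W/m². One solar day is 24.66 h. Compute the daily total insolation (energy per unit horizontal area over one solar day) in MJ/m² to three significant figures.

cos H₀ = −tan(+83.4°) tan(+22.500°) = -3.5799 ≤ −1 ⇒ polar day, H₀ = π.
Bracket: H₀ sin φ sin δ + cos φ cos δ sin H₀ = 3.1416×0.99337×0.38268 + 0.11494×0.92388×0.00000 = 1.194257 + 0.000000 = 1.194257.
Q̄ = (S₀/π) × [bracket] = (589/π) × 1.194257 = 223.90 W/m².
Daily total = Q̄ × 24.66 h × 3600 s/h = 223.90 × 24.66 × 3600 / 10⁶ = 19.88 MJ/m².

19.9 MJ/m²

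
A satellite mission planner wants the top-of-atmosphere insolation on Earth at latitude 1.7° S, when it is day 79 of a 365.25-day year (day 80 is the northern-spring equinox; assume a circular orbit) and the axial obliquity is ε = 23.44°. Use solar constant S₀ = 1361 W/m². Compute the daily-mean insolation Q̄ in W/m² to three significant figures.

Q̄ ≈ 433 W/m²

Solar longitude: λ_s = 360° × (79 − 80)/365.25 = -0.986°, i.e. -0.986° + 360° = 359.014°.
sin δ = sin 23.44° × sin 359.014° = -0.00684, so δ = -0.392°.
cos H₀ = −tan(-1.7°) tan(-0.392°) = -0.0002, H₀ = 1.5710 rad.
Bracket: H₀ sin φ sin δ + cos φ cos δ sin H₀ = 1.5710×-0.02967×-0.00684 + 0.99956×0.99998×1.00000 = 0.000319 + 0.999540 = 0.999859.
Q̄ = (S₀/π) × [bracket] = (1361/π) × 0.999859 = 433.2 W/m².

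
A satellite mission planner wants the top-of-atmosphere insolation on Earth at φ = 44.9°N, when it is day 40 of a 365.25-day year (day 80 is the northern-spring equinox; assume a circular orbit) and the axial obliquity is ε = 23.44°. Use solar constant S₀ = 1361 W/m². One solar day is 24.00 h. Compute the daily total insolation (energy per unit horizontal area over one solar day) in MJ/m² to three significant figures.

Solar longitude: λ_s = 360° × (40 − 80)/365.25 = -39.425°, i.e. -39.425° + 360° = 320.575°.
sin δ = sin 23.44° × sin 320.575° = -0.25262, so δ = -14.633°.
cos H₀ = −tan(+44.9°) tan(-14.633°) = 0.2602, H₀ = 1.3076 rad.
Bracket: H₀ sin φ sin δ + cos φ cos δ sin H₀ = 1.3076×0.70587×-0.25262 + 0.70834×0.96756×0.96556 = -0.233167 + 0.661758 = 0.428591.
Q̄ = (S₀/π) × [bracket] = (1361/π) × 0.428591 = 185.67 W/m².
Daily total = Q̄ × 24.00 h × 3600 s/h = 185.67 × 24.00 × 3600 / 10⁶ = 16.04 MJ/m².

16.0 MJ/m²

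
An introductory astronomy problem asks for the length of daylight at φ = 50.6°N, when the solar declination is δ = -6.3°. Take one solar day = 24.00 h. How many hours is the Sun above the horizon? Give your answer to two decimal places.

10.97 h

cos H₀ = −tan φ · tan δ = −tan(+50.6°) × tan(-6.300°) = 0.1344, so H₀ = 1.4360 rad = 82.28°.
Daylight = 2H₀/(2π) × 24.00 h = (1.4360/π) × 24.00 = 10.97 h.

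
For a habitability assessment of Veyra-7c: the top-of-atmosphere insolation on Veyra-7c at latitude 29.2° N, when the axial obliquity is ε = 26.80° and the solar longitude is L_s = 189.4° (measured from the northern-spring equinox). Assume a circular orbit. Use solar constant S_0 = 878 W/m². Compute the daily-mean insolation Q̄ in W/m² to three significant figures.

Q̄ ≈ 228 W/m²

Solar declination: sin δ = sin ε · sin L_s = sin 26.80° × sin 189.4° = -0.07364, so δ = -4.223°.
cos h₀ = −tan(+29.2°) tan(-4.223°) = 0.0413, h₀ = 1.5295 rad.
Bracket: h₀ sin ϕ sin δ + cos ϕ cos δ sin h₀ = 1.5295×0.48786×-0.07364 + 0.87292×0.99728×0.99915 = -0.054949 + 0.869806 = 0.814857.
Q̄ = (S_0/π) × [bracket] = (878/π) × 0.814857 = 227.7 W/m².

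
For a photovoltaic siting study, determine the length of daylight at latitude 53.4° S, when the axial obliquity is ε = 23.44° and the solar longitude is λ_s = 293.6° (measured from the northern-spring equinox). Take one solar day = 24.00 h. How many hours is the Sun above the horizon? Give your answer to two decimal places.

16.24 h

Solar declination: sin δ = sin ε · sin λ_s = sin 23.44° × sin 293.6° = -0.36452, so δ = -21.378°.
cos H₀ = −tan φ · tan δ = −tan(-53.4°) × tan(-21.378°) = -0.5271, so H₀ = 2.1260 rad = 121.81°.
Daylight = 2H₀/(2π) × 24.00 h = (2.1260/π) × 24.00 = 16.24 h.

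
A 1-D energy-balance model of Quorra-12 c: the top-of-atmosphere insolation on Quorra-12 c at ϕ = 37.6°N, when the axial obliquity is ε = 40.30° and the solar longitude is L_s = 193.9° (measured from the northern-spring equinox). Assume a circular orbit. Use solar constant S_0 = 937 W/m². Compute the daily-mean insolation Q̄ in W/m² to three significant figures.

Q̄ ≈ 191 W/m²

Solar declination: sin δ = sin ε · sin L_s = sin 40.30° × sin 193.9° = -0.15538, so δ = -8.939°.
cos h₀ = −tan(+37.6°) tan(-8.939°) = 0.1211, h₀ = 1.4494 rad.
Bracket: h₀ sin ϕ sin δ + cos ϕ cos δ sin h₀ = 1.4494×0.61015×-0.15538 + 0.79229×0.98786×0.99264 = -0.137411 + 0.776911 = 0.639500.
Q̄ = (S_0/π) × [bracket] = (937/π) × 0.639500 = 190.7 W/m².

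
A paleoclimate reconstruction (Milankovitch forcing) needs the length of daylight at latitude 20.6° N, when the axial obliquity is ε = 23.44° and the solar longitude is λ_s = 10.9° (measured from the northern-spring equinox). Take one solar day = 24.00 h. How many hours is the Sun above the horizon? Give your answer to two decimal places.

12.22 h

Solar declination: sin δ = sin ε · sin λ_s = sin 23.44° × sin 10.9° = 0.07522, so δ = +4.314°.
cos H₀ = −tan φ · tan δ = −tan(+20.6°) × tan(+4.314°) = -0.0284, so H₀ = 1.5992 rad = 91.62°.
Daylight = 2H₀/(2π) × 24.00 h = (1.5992/π) × 24.00 = 12.22 h.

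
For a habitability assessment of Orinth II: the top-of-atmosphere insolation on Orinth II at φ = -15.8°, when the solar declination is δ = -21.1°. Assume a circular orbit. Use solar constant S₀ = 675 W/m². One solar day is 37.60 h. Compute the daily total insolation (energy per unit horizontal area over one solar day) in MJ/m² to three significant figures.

30.7 MJ/m²

cos H₀ = −tan(-15.8°) tan(-21.100°) = -0.1092, H₀ = 1.6802 rad.
Bracket: H₀ sin φ sin δ + cos φ cos δ sin H₀ = 1.6802×-0.27228×-0.36000 + 0.96222×0.93295×0.99402 = 0.164695 + 0.892335 = 1.057030.
Q̄ = (S₀/π) × [bracket] = (675/π) × 1.057030 = 227.11 W/m².
Daily total = Q̄ × 37.60 h × 3600 s/h = 227.11 × 37.60 × 3600 / 10⁶ = 30.74 MJ/m².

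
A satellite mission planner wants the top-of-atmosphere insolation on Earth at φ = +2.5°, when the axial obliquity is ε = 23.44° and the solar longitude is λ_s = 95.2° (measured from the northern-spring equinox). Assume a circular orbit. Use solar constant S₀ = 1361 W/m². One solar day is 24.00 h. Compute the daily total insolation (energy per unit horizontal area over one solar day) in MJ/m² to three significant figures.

Solar declination: sin δ = sin ε · sin λ_s = sin 23.44° × sin 95.2° = 0.39615, so δ = +23.338°.
cos H₀ = −tan(+2.5°) tan(+23.338°) = -0.0188, H₀ = 1.5896 rad.
Bracket: H₀ sin φ sin δ + cos φ cos δ sin H₀ = 1.5896×0.04362×0.39615 + 0.99905×0.91819×0.99982 = 0.027468 + 0.917153 = 0.944621.
Q̄ = (S₀/π) × [bracket] = (1361/π) × 0.944621 = 409.23 W/m².
Daily total = Q̄ × 24.00 h × 3600 s/h = 409.23 × 24.00 × 3600 / 10⁶ = 35.36 MJ/m².

35.4 MJ/m²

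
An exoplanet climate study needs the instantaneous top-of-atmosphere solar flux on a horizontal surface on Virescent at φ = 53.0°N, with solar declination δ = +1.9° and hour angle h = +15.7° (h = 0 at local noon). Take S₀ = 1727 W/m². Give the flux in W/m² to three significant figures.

1.05e+03 W/m²

cos θ_z = sin φ sin δ + cos φ cos δ cos h = 0.026479 + 0.579044 = 0.605523.
Flux = S₀ · cos θ_z = 1727 × 0.605523 = 1046 W/m².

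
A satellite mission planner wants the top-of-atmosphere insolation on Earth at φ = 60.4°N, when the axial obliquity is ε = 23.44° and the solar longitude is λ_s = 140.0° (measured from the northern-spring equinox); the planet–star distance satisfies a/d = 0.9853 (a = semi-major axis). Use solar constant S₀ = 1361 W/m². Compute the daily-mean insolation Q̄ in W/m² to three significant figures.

Solar declination: sin δ = sin ε · sin λ_s = sin 23.44° × sin 140.0° = 0.25569, so δ = +14.815°.
cos H₀ = −tan(+60.4°) tan(+14.815°) = -0.4656, H₀ = 2.0551 rad.
Bracket: H₀ sin φ sin δ + cos φ cos δ sin H₀ = 2.0551×0.86949×0.25569 + 0.49394×0.96676×0.88501 = 0.456890 + 0.422611 = 0.879501.
Inverse-square distance factor (a/d)² = 0.9853² = 0.970816.
Q̄ = (S₀/π) × 0.970816 × [bracket] = (1361/π) × 0.970816 × 0.879501 = 369.9 W/m².

Q̄ ≈ 370 W/m²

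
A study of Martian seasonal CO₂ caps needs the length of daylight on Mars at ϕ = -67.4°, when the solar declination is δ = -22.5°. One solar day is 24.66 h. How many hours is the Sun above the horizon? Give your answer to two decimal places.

cos h₀ = −tan ϕ · tan δ = −tan(-67.4°) × tan(-22.500°) = -0.9951, so h₀ = 3.0424 rad = 174.32°.
Daylight = 2h₀/(2π) × 24.66 h = (3.0424/π) × 24.66 = 23.88 h.

23.88 h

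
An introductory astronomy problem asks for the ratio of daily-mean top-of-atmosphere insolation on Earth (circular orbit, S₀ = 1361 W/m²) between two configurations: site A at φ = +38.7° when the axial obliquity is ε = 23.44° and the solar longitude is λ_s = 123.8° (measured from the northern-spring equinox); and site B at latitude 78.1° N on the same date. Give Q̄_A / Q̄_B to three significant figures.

Q̄_A / Q̄_B ≈ 1.07

— Configuration A (φ=+38.7°):
Solar declination: sin δ = sin ε · sin λ_s = sin 23.44° × sin 123.8° = 0.33056, so δ = +19.303°.
cos H₀ = −tan(+38.7°) tan(+19.303°) = -0.2806, H₀ = 1.8552 rad.
Bracket: H₀ sin φ sin δ + cos φ cos δ sin H₀ = 1.8552×0.62524×0.33056 + 0.78043×0.94379×0.95983 = 0.383432 + 0.706974 = 1.090406.
Q̄ = (S₀/π) × [bracket] = (1361/π) × 1.090406 = 472.39 W/m².
— Configuration B (φ=+78.1°):
cos H₀ = −tan(+78.1°) tan(+19.303°) = -1.6620 ≤ −1 ⇒ polar day, H₀ = π.
Bracket: H₀ sin φ sin δ + cos φ cos δ sin H₀ = 3.1416×0.97851×0.33056 + 0.20620×0.94379×0.00000 = 1.016170 + 0.000000 = 1.016170.
Q̄ = (S₀/π) × [bracket] = (1361/π) × 1.016170 = 440.22 W/m².
Ratio Q̄_A / Q̄_B = 472.39 / 440.22 = 1.073.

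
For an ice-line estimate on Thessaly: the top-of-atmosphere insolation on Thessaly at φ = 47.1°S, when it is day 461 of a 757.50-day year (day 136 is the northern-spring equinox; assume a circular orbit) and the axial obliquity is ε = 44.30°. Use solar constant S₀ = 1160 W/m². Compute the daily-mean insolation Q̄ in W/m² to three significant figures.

Solar longitude: λ_s = 360° × (461 − 136)/757.50 = 154.455°.
sin δ = sin 44.30° × sin 154.455° = 0.30117, so δ = +17.528°.
cos H₀ = −tan(-47.1°) tan(+17.528°) = 0.3399, H₀ = 1.2240 rad.
Bracket: H₀ sin φ sin δ + cos φ cos δ sin H₀ = 1.2240×-0.73254×0.30117 + 0.68072×0.95357×0.94047 = -0.270038 + 0.610472 = 0.340434.
Q̄ = (S₀/π) × [bracket] = (1160/π) × 0.340434 = 125.7 W/m².

Q̄ ≈ 126 W/m²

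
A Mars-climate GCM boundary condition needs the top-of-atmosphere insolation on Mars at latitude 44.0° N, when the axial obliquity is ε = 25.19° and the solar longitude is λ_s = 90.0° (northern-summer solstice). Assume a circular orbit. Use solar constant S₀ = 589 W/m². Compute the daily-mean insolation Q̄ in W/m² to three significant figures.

Solar declination: sin δ = sin ε · sin λ_s = sin 25.19° × sin 90.0° = 0.42562, so δ = +25.190°.
cos H₀ = −tan(+44.0°) tan(+25.190°) = -0.4542, H₀ = 2.0423 rad.
Bracket: H₀ sin φ sin δ + cos φ cos δ sin H₀ = 2.0423×0.69466×0.42562 + 0.71934×0.90490×0.89089 = 0.603829 + 0.579908 = 1.183737.
Q̄ = (S₀/π) × [bracket] = (589/π) × 1.183737 = 221.9 W/m².

Q̄ ≈ 222 W/m²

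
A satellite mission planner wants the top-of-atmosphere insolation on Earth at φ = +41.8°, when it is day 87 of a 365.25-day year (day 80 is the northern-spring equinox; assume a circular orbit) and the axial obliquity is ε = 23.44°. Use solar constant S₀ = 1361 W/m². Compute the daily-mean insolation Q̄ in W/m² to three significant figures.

Solar longitude: λ_s = 360° × (87 − 80)/365.25 = 6.899°.
sin δ = sin 23.44° × sin 6.899° = 0.04778, so δ = +2.739°.
cos H₀ = −tan(+41.8°) tan(+2.739°) = -0.0428, H₀ = 1.6136 rad.
Bracket: H₀ sin φ sin δ + cos φ cos δ sin H₀ = 1.6136×0.66653×0.04778 + 0.74548×0.99886×0.99908 = 0.051388 + 0.743945 = 0.795333.
Q̄ = (S₀/π) × [bracket] = (1361/π) × 0.795333 = 344.6 W/m².

Q̄ ≈ 345 W/m²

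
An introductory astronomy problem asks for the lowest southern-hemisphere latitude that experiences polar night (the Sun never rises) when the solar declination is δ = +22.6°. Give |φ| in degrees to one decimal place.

Polar night requires cos H₀ = −tan φ tan δ ≥ 1, i.e. tan φ tan δ ≤ −1.
The boundary is |tan φ| · |tan δ| = 1, so |φ| = 90° − |δ| = 90° − 22.6° = 67.4° in the southern hemisphere.

|φ| = 67.4°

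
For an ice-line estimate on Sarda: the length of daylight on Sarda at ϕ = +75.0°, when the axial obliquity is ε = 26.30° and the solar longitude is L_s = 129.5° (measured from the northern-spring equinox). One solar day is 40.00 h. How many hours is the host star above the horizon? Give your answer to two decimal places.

40.00 h

Solar declination: sin δ = sin ε · sin L_s = sin 26.30° × sin 129.5° = 0.34188, so δ = +19.992°.
Sunrise equation: cos h₀ = −tan ϕ · tan δ = -1.3577 ≤ −1, so the host star never sets (polar day) and h₀ = π.
Daylight = 2h₀/(2π) × 40.00 h = (3.1416/π) × 40.00 = 40.00 h.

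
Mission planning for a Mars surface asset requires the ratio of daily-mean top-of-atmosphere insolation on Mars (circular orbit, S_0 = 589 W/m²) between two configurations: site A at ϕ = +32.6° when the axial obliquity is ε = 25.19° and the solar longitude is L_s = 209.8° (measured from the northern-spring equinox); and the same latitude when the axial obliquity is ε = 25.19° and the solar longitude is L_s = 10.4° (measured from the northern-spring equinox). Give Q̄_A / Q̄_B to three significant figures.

Q̄_A / Q̄_B ≈ 0.720

— Configuration A (ϕ=+32.6°):
Solar declination: sin δ = sin ε · sin L_s = sin 25.19° × sin 209.8° = -0.21152, so δ = -12.212°.
cos h₀ = −tan(+32.6°) tan(-12.212°) = 0.1384, h₀ = 1.4319 rad.
Bracket: h₀ sin ϕ sin δ + cos ϕ cos δ sin h₀ = 1.4319×0.53877×-0.21152 + 0.84245×0.97737×0.99038 = -0.163180 + 0.815464 = 0.652284.
Q̄ = (S_0/π) × [bracket] = (589/π) × 0.652284 = 122.29 W/m².
— Configuration B (ϕ=+32.6°):
Solar declination: sin δ = sin ε · sin L_s = sin 25.19° × sin 10.4° = 0.07683, so δ = +4.407°.
cos h₀ = −tan(+32.6°) tan(+4.407°) = -0.0493, h₀ = 1.6201 rad.
Bracket: h₀ sin ϕ sin δ + cos ϕ cos δ sin h₀ = 1.6201×0.53877×0.07683 + 0.84245×0.99704×0.99878 = 0.067062 + 0.838932 = 0.905994.
Q̄ = (S_0/π) × [bracket] = (589/π) × 0.905994 = 169.86 W/m².
Ratio Q̄_A / Q̄_B = 122.29 / 169.86 = 0.7199.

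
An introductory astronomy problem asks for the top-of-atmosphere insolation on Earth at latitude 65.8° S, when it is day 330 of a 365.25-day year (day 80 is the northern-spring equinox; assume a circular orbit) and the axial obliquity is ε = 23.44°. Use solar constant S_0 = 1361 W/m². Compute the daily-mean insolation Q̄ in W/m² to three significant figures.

Solar longitude: L_s = 360° × (330 − 80)/365.25 = 246.407°.
sin δ = sin 23.44° × sin 246.407° = -0.36454, so δ = -21.379°.
cos h₀ = −tan(-65.8°) tan(-21.379°) = -0.8711, h₀ = 2.6282 rad.
Bracket: h₀ sin ϕ sin δ + cos ϕ cos δ sin h₀ = 2.6282×-0.91212×-0.36454 + 0.40992×0.93119×0.49116 = 0.873888 + 0.187482 = 1.061370.
Q̄ = (S_0/π) × [bracket] = (1361/π) × 1.061370 = 459.8 W/m².

Q̄ ≈ 460 W/m²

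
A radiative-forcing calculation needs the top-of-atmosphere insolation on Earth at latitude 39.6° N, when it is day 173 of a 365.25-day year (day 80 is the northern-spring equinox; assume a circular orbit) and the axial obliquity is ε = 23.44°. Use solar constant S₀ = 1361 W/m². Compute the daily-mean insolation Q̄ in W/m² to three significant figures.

Solar longitude: λ_s = 360° × (173 − 80)/365.25 = 91.663°.
sin δ = sin 23.44° × sin 91.663° = 0.39762, so δ = +23.430°.
cos H₀ = −tan(+39.6°) tan(+23.430°) = -0.3585, H₀ = 1.9375 rad.
Bracket: H₀ sin φ sin δ + cos φ cos δ sin H₀ = 1.9375×0.63742×0.39762 + 0.77051×0.91755×0.93353 = 0.491061 + 0.659988 = 1.151049.
Q̄ = (S₀/π) × [bracket] = (1361/π) × 1.151049 = 498.7 W/m².

Q̄ ≈ 499 W/m²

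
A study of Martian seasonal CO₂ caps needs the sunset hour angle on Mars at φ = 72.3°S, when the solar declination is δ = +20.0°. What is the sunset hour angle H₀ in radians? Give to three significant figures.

H₀ = 0.00 rad

cos H₀ = −tan φ · tan δ = 1.1405 ≥ 1, so the Sun never rises (polar night) and H₀ = 0.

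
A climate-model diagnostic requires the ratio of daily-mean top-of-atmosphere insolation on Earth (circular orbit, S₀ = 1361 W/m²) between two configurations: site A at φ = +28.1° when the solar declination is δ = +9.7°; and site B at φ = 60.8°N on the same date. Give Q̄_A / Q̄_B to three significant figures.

Q̄_A / Q̄_B ≈ 1.36

— Configuration A (φ=+28.1°):
cos H₀ = −tan(+28.1°) tan(+9.700°) = -0.0913, H₀ = 1.6622 rad.
Bracket: H₀ sin φ sin δ + cos φ cos δ sin H₀ = 1.6622×0.47101×0.16849 + 0.88213×0.98570×0.99583 = 0.131913 + 0.865890 = 0.997803.
Q̄ = (S₀/π) × [bracket] = (1361/π) × 0.997803 = 432.27 W/m².
— Configuration B (φ=+60.8°):
cos H₀ = −tan(+60.8°) tan(+9.700°) = -0.3058, H₀ = 1.8816 rad.
Bracket: H₀ sin φ sin δ + cos φ cos δ sin H₀ = 1.8816×0.87292×0.16849 + 0.48786×0.98570×0.95208 = 0.276743 + 0.457840 = 0.734583.
Q̄ = (S₀/π) × [bracket] = (1361/π) × 0.734583 = 318.24 W/m².
Ratio Q̄_A / Q̄_B = 432.27 / 318.24 = 1.358.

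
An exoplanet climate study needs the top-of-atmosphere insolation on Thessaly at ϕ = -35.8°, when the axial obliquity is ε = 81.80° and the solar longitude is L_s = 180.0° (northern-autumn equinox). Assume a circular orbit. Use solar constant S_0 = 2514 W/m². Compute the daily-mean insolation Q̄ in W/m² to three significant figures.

Q̄ ≈ 649 W/m²

Solar declination: sin δ = sin ε · sin L_s = sin 81.80° × sin 180.0° = 0.00000, so δ = +0.000°.
cos h₀ = −tan(-35.8°) tan(+0.000°) = 0.0000, h₀ = 1.5708 rad.
Bracket: h₀ sin ϕ sin δ + cos ϕ cos δ sin h₀ = 1.5708×-0.58496×0.00000 + 0.81106×1.00000×1.00000 = -0.000000 + 0.811060 = 0.811060.
Q̄ = (S_0/π) × [bracket] = (2514/π) × 0.811060 = 649.0 W/m².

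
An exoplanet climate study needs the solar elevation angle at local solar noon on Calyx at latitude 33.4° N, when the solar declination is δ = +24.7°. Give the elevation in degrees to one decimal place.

At local noon the hour angle is zero, so the zenith angle equals |φ − δ| = |+33.4° − (+24.700°)| = 8.700°.
Elevation = 90° − 8.700° = 81.3°.

81.3°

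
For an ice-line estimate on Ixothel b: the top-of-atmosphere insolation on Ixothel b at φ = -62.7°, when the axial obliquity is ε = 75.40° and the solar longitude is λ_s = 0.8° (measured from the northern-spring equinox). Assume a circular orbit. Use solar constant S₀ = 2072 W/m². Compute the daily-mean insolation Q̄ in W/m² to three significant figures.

Q̄ ≈ 290 W/m²

Solar declination: sin δ = sin ε · sin λ_s = sin 75.40° × sin 0.8° = 0.01351, so δ = +0.774°.
cos H₀ = −tan(-62.7°) tan(+0.774°) = 0.0262, H₀ = 1.5446 rad.
Bracket: H₀ sin φ sin δ + cos φ cos δ sin H₀ = 1.5446×-0.88862×0.01351 + 0.45865×0.99991×0.99966 = -0.018543 + 0.458453 = 0.439910.
Q̄ = (S₀/π) × [bracket] = (2072/π) × 0.439910 = 290.1 W/m².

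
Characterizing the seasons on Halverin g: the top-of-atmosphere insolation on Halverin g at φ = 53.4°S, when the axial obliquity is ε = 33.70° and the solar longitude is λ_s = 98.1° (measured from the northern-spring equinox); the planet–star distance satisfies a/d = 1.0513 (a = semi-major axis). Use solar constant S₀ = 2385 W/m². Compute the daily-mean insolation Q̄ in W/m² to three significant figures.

Q̄ ≈ 15.4 W/m²

Solar declination: sin δ = sin ε · sin λ_s = sin 33.70° × sin 98.1° = 0.54931, so δ = +33.320°.
cos H₀ = −tan(-53.4°) tan(+33.320°) = 0.8851, H₀ = 0.4840 rad.
Bracket: H₀ sin φ sin δ + cos φ cos δ sin H₀ = 0.4840×-0.80282×0.54931 + 0.59622×0.83562×0.46531 = -0.213443 + 0.231824 = 0.018381.
Inverse-square distance factor (a/d)² = 1.0513² = 1.105232.
Q̄ = (S₀/π) × 1.105232 × [bracket] = (2385/π) × 1.105232 × 0.018381 = 15.42 W/m².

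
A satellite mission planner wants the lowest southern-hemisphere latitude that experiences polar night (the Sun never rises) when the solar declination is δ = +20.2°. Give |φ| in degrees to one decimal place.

Polar night requires cos H₀ = −tan φ tan δ ≥ 1, i.e. tan φ tan δ ≤ −1.
The boundary is |tan φ| · |tan δ| = 1, so |φ| = 90° − |δ| = 90° − 20.2° = 69.8° in the southern hemisphere.

|φ| = 69.8°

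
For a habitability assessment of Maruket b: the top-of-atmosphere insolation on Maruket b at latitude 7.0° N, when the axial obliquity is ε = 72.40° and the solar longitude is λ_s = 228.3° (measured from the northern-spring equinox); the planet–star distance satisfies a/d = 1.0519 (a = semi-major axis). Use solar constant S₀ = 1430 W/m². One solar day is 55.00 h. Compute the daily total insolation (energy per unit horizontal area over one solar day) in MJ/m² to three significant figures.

56.5 MJ/m²

Solar declination: sin δ = sin ε · sin λ_s = sin 72.40° × sin 228.3° = -0.71169, so δ = -45.372°.
cos H₀ = −tan(+7.0°) tan(-45.372°) = 0.1244, H₀ = 1.4461 rad.
Bracket: H₀ sin φ sin δ + cos φ cos δ sin H₀ = 1.4461×0.12187×-0.71169 + 0.99255×0.70250×0.99223 = -0.125426 + 0.691849 = 0.566423.
Inverse-square distance factor (a/d)² = 1.0519² = 1.106494.
Q̄ = (S₀/π) × 1.106494 × [bracket] = (1430/π) × 1.106494 × 0.566423 = 285.28 W/m².
Daily total = Q̄ × 55.00 h × 3600 s/h = 285.28 × 55.00 × 3600 / 10⁶ = 56.49 MJ/m².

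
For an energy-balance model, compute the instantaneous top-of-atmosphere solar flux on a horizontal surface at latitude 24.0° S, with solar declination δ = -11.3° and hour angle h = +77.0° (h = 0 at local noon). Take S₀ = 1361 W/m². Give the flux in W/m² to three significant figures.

383 W/m²

cos θ_z = sin φ sin δ + cos φ cos δ cos h = 0.079698 + 0.201519 = 0.281217.
Flux = S₀ · cos θ_z = 1361 × 0.281217 = 382.7 W/m².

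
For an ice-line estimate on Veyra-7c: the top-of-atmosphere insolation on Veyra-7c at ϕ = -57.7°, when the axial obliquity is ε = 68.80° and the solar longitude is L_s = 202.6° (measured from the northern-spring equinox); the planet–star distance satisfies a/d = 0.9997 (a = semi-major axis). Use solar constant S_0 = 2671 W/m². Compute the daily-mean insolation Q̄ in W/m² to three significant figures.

Solar declination: sin δ = sin ε · sin L_s = sin 68.80° × sin 202.6° = -0.35829, so δ = -20.995°.
cos h₀ = −tan(-57.7°) tan(-20.995°) = -0.6071, h₀ = 2.2231 rad.
Bracket: h₀ sin ϕ sin δ + cos ϕ cos δ sin h₀ = 2.2231×-0.84526×-0.35829 + 0.53435×0.93361×0.79466 = 0.673262 + 0.396436 = 1.069698.
Inverse-square distance factor (a/d)² = 0.9997² = 0.999400.
Q̄ = (S_0/π) × 0.999400 × [bracket] = (2671/π) × 0.999400 × 1.069698 = 908.9 W/m².

Q̄ ≈ 909 W/m²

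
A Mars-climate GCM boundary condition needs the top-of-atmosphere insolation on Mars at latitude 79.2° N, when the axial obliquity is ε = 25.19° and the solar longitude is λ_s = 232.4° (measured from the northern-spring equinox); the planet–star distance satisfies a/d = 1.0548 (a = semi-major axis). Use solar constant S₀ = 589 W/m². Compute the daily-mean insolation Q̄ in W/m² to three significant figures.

Q̄ ≈ 0.00 W/m²

Solar declination: sin δ = sin ε · sin λ_s = sin 25.19° × sin 232.4° = -0.33722, so δ = -19.707°.
cos H₀ = −tan(+79.2°) tan(-19.707°) = 1.8777 ≥ 1 ⇒ polar night, H₀ = 0 and Q̄ = 0.
Inverse-square distance factor (a/d)² = 1.0548² = 1.112603.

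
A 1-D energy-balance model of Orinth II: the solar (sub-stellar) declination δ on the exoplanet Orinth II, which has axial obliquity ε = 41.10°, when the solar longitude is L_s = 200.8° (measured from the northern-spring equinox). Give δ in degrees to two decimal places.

sin δ = sin ε · sin L_s = sin 41.10° × sin 200.8° = -0.233439.
δ = arcsin(-0.233439) = -13.50°.

δ = -13.50°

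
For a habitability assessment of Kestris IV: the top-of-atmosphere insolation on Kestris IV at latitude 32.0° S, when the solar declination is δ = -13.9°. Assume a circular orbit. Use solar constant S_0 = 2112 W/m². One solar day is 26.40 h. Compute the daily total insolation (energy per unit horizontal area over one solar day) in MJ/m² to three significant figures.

cos h₀ = −tan(-32.0°) tan(-13.900°) = -0.1546, h₀ = 1.7261 rad.
Bracket: h₀ sin ϕ sin δ + cos ϕ cos δ sin h₀ = 1.7261×-0.52992×-0.24023 + 0.84805×0.97072×0.98797 = 0.219737 + 0.813316 = 1.033053.
Q̄ = (S_0/π) × [bracket] = (2112/π) × 1.033053 = 694.49 W/m².
Daily total = Q̄ × 26.40 h × 3600 s/h = 694.49 × 26.40 × 3600 / 10⁶ = 66.00 MJ/m².

66.0 MJ/m²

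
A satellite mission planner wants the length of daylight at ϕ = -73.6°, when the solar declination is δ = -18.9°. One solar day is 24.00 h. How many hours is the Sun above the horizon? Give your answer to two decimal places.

24.00 h

Sunrise equation: cos h₀ = −tan ϕ · tan δ = -1.1633 ≤ −1, so the Sun never sets (polar day) and h₀ = π.
Daylight = 2h₀/(2π) × 24.00 h = (3.1416/π) × 24.00 = 24.00 h.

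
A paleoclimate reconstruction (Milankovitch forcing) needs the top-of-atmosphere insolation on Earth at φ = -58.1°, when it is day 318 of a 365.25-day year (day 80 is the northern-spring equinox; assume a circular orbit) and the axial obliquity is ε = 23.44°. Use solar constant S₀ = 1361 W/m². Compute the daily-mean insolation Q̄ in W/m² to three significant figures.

Solar longitude: λ_s = 360° × (318 − 80)/365.25 = 234.579°.
sin δ = sin 23.44° × sin 234.579° = -0.32416, so δ = -18.915°.
cos H₀ = −tan(-58.1°) tan(-18.915°) = -0.5505, H₀ = 2.1538 rad.
Bracket: H₀ sin φ sin δ + cos φ cos δ sin H₀ = 2.1538×-0.84897×-0.32416 + 0.52844×0.94600×0.83482 = 0.592730 + 0.417330 = 1.010060.
Q̄ = (S₀/π) × [bracket] = (1361/π) × 1.010060 = 437.6 W/m².

Q̄ ≈ 438 W/m²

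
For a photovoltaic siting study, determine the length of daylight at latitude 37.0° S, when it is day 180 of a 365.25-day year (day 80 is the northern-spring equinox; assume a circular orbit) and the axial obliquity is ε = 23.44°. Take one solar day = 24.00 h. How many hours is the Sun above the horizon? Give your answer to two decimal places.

Solar longitude: L_s = 360° × (180 − 80)/365.25 = 98.563°.
sin δ = sin 23.44° × sin 98.563° = 0.39335, so δ = +23.163°.
cos h₀ = −tan ϕ · tan δ = −tan(-37.0°) × tan(+23.163°) = 0.3224, so h₀ = 1.2425 rad = 71.19°.
Daylight = 2h₀/(2π) × 24.00 h = (1.2425/π) × 24.00 = 9.49 h.

9.49 h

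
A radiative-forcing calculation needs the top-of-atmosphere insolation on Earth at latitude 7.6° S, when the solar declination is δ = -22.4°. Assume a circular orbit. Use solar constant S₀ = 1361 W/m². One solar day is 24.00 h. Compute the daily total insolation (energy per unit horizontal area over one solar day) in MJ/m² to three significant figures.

cos H₀ = −tan(-7.6°) tan(-22.400°) = -0.0550, H₀ = 1.6258 rad.
Bracket: H₀ sin φ sin δ + cos φ cos δ sin H₀ = 1.6258×-0.13226×-0.38107 + 0.99122×0.92455×0.99849 = 0.081941 + 0.915049 = 0.996990.
Q̄ = (S₀/π) × [bracket] = (1361/π) × 0.996990 = 431.92 W/m².
Daily total = Q̄ × 24.00 h × 3600 s/h = 431.92 × 24.00 × 3600 / 10⁶ = 37.32 MJ/m².

37.3 MJ/m²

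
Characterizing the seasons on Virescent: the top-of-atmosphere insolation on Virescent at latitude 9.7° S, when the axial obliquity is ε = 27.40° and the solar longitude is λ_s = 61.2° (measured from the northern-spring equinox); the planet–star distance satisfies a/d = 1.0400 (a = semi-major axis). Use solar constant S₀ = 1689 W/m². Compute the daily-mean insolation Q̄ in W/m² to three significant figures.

Q̄ ≈ 464 W/m²

Solar declination: sin δ = sin ε · sin λ_s = sin 27.40° × sin 61.2° = 0.40328, so δ = +23.783°.
cos H₀ = −tan(-9.7°) tan(+23.783°) = 0.0753, H₀ = 1.4954 rad.
Bracket: H₀ sin φ sin δ + cos φ cos δ sin H₀ = 1.4954×-0.16849×0.40328 + 0.98570×0.91508×0.99716 = -0.101610 + 0.899433 = 0.797823.
Inverse-square distance factor (a/d)² = 1.0400² = 1.081600.
Q̄ = (S₀/π) × 1.081600 × [bracket] = (1689/π) × 1.081600 × 0.797823 = 463.9 W/m².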